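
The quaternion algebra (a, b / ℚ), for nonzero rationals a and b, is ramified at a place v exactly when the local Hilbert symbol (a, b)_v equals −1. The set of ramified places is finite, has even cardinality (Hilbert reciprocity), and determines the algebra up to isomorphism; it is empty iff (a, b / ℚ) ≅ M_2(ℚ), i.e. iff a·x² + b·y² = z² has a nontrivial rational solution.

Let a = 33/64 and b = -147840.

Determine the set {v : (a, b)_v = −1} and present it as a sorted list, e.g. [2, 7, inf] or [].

Mod squares: a ≡ 33, b ≡ -2310. Check v ∈ {∞, 2, 3, 5, 7, 11}.
v=11: a=11^1·(≡4), b=11^1·(≡2) mod 11; (4|11)=+1, (2|11)=-1; (−1)^{1·1·5}·(+1)^1·(-1)^1 = +1.
v=7: a=7^0·(≡5), b=7^1·(≡6) mod 7; (5|7)=-1, (6|7)=-1; (−1)^{0·1·3}·(-1)^1·(-1)^0 = -1.
v=3: a=3^1·(≡2), b=3^1·(≡1) mod 3; (2|3)=-1, (1|3)=+1; (−1)^{1·1·1}·(-1)^1·(+1)^1 = +1.
v=∞: 33 > 0 and -2310 < 0  ⇒  (a,b)_∞ = +1.
v=5: a=5^0·(≡2), b=5^1·(≡2) mod 5; (2|5)=-1, (2|5)=-1; (−1)^{0·1·2}·(-1)^1·(-1)^0 = -1.
v=2: v_2(a)=-6, v_2(b)=7; units ≡ 1, 5 (mod 8); ε·ε+αω+βω = 0·0+-6·1+7·0 ≡ 0  ⇒  (a,b)_2 = +1.
Ram(33, -2310) = {5, 7}; no ℚ_5-point on the conic.

[5, 7]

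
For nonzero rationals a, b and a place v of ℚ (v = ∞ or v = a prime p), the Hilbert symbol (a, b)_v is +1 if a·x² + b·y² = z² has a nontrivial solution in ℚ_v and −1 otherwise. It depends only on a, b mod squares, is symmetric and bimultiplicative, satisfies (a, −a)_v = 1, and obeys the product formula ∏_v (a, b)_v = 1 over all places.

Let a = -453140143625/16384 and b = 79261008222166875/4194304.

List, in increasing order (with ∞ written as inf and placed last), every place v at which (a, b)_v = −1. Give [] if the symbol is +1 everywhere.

(a, b) ≡ (-202745, 1763) mod (ℚ^×)²; places V = {2, 3, 5, 13, 23, 41, 43, ∞}.
(a,b)_5: α=3, u≡4; β=4, v≡3 (mod 5); (4|5)=+1, (3|5)=-1; sign (−1)^0·+1^4·-1^3 = -1.
(a,b)_∞: sgn(-202745)=−, sgn(1763)=+, so +1.
(a,b)_3: α=0, u≡1; β=2, v≡2 (mod 3); (1|3)=+1, (2|3)=-1; sign (−1)^0·+1^2·-1^0 = +1.
(a,b)_43: α=1, u≡38; β=1, v≡1 (mod 43); (38|43)=+1, (1|43)=+1; sign (−1)^1·+1^1·+1^1 = -1.
(a,b)_2: α=-14, β=-22; u≡7, v≡3 (mod 8); ε(u)ε(v)=1·1, αω(v)=-14·1, βω(u)=-22·0; sum ≡ 1  ⇒  -1.
(a,b)_41: α=1, u≡8; β=1, v≡1 (mod 41); (8|41)=+1, (1|41)=+1; sign (−1)^0·+1^1·+1^1 = +1.
(a,b)_13: α=2, u≡3; β=4, v≡6 (mod 13); (3|13)=+1, (6|13)=-1; sign (−1)^0·+1^4·-1^2 = +1.
(a,b)_23: α=3, u≡11; β=4, v≡14 (mod 23); (11|23)=-1, (14|23)=-1; sign (−1)^0·-1^4·-1^3 = -1.
(-202745, 1763 / ℚ) ramifies at {2, 5, 23, 43}: a division algebra.

[2, 5, 23, 43]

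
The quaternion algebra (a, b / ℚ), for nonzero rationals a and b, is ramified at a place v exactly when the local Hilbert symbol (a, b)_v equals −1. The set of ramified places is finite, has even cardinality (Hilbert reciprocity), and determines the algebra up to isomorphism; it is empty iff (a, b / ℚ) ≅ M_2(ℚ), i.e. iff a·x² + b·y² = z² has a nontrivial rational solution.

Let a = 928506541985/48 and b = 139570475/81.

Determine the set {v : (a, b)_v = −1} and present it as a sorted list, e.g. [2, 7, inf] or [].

[2, 3, 29, 31, 37, 43]

(a, b) ≡ (19995, 46139) mod (ℚ^×)²; places V = {2, 3, 5, 11, 29, 31, 37, 43, ∞}.
(a,b)_31: α=1, u≡18; β=0, v≡30 (mod 31); (18|31)=+1, (30|31)=-1; sign (−1)^0·+1^0·-1^1 = -1.
(a,b)_3: α=-1, u≡2; β=-4, v≡2 (mod 3); (2|3)=-1, (2|3)=-1; sign (−1)^0·-1^-4·-1^-1 = -1.
(a,b)_2: α=-4, β=0; u≡3, v≡3 (mod 8); ε(u)ε(v)=1·1, αω(v)=-4·1, βω(u)=0·1; sum ≡ 1  ⇒  -1.
(a,b)_5: α=1, u≡4; β=2, v≡4 (mod 5); (4|5)=+1, (4|5)=+1; sign (−1)^0·+1^2·+1^1 = +1.
(a,b)_∞: sgn(19995)=+, sgn(46139)=+, so +1.
(a,b)_29: α=2, u≡15; β=1, v≡6 (mod 29); (15|29)=-1, (6|29)=+1; sign (−1)^0·-1^1·+1^2 = -1.
(a,b)_11: α=2, u≡2; β=2, v≡1 (mod 11); (2|11)=-1, (1|11)=+1; sign (−1)^0·-1^2·+1^2 = +1.
(a,b)_37: α=2, u≡5; β=1, v≡30 (mod 37); (5|37)=-1, (30|37)=+1; sign (−1)^0·-1^1·+1^2 = -1.
(a,b)_43: α=1, u≡40; β=1, v≡6 (mod 43); (40|43)=+1, (6|43)=+1; sign (−1)^1·+1^1·+1^1 = -1.
|Ram(19995, 46139)| = 6, even; anisotropic at {2, 3, 29, 31, 37, 43}.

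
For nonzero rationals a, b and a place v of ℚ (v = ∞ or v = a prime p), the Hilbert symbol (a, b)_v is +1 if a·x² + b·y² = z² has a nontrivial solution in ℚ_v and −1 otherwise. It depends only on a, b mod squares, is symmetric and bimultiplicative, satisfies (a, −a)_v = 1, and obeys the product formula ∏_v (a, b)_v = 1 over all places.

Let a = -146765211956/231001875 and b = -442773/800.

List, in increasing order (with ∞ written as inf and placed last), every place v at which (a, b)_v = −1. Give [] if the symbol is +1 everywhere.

[3, inf]

Mod squares: a ≡ -1023, b ≡ -186. Check v ∈ {∞, 2, 3, 5, 11, 13, 23, 31, 41}.
v=5: a=5^-4·(≡3), b=5^-2·(≡1) mod 5; (3|5)=-1, (1|5)=+1; (−1)^{-4·-2·2}·(-1)^-2·(+1)^-4 = +1.
v=3: a=3^-7·(≡1), b=3^3·(≡1) mod 3; (1|3)=+1, (1|3)=+1; (−1)^{-7·3·1}·(+1)^3·(+1)^-7 = -1.
v=∞: -1023 < 0 and -186 < 0  ⇒  (a,b)_∞ = -1.
v=41: a=41^2·(≡39), b=41^0·(≡13) mod 41; (39|41)=+1, (13|41)=-1; (−1)^{2·0·20}·(+1)^0·(-1)^2 = +1.
v=2: v_2(a)=2, v_2(b)=-5; units ≡ 1, 3 (mod 8); ε·ε+αω+βω = 0·1+2·1+-5·0 ≡ 0  ⇒  (a,b)_2 = +1.
v=13: a=13^-2·(≡9), b=13^0·(≡1) mod 13; (9|13)=+1, (1|13)=+1; (−1)^{-2·0·6}·(+1)^0·(+1)^-2 = +1.
v=23: a=23^2·(≡3), b=23^2·(≡11) mod 23; (3|23)=+1, (11|23)=-1; (−1)^{2·2·11}·(+1)^2·(-1)^2 = +1.
v=31: a=31^1·(≡30), b=31^1·(≡9) mod 31; (30|31)=-1, (9|31)=+1; (−1)^{1·1·15}·(-1)^1·(+1)^1 = +1.
v=11: a=11^3·(≡10), b=11^0·(≡4) mod 11; (10|11)=-1, (4|11)=+1; (−1)^{3·0·5}·(-1)^0·(+1)^3 = +1.
|Ram(-1023, -186)| = 2, even; anisotropic at {3, ∞}.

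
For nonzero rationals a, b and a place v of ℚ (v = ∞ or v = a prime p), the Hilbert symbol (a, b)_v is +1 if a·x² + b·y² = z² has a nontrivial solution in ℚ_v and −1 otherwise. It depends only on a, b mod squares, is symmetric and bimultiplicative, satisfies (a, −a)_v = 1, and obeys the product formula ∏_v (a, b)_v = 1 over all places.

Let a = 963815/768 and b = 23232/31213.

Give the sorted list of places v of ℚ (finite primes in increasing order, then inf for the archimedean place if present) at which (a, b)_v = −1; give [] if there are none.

[13, 29]

Mod squares: a ≡ 10005, b ≡ 39. Check v ∈ {∞, 2, 3, 5, 7, 11, 13, 17, 23, 29}.
v=23: a=23^1·(≡5), b=23^0·(≡1) mod 23; (5|23)=-1, (1|23)=+1; (−1)^{1·0·11}·(-1)^0·(+1)^1 = +1.
v=13: a=13^0·(≡8), b=13^-1·(≡3) mod 13; (8|13)=-1, (3|13)=+1; (−1)^{0·-1·6}·(-1)^-1·(+1)^0 = -1.
v=∞: 10005 > 0 and 39 > 0  ⇒  (a,b)_∞ = +1.
v=17: a=17^2·(≡1), b=17^0·(≡10) mod 17; (1|17)=+1, (10|17)=-1; (−1)^{2·0·8}·(+1)^0·(-1)^2 = +1.
v=7: a=7^0·(≡4), b=7^-4·(≡1) mod 7; (4|7)=+1, (1|7)=+1; (−1)^{0·-4·3}·(+1)^-4·(+1)^0 = +1.
v=2: v_2(a)=-8, v_2(b)=6; units ≡ 5, 7 (mod 8); ε·ε+αω+βω = 0·1+-8·0+6·1 ≡ 0  ⇒  (a,b)_2 = +1.
v=5: a=5^1·(≡1), b=5^0·(≡4) mod 5; (1|5)=+1, (4|5)=+1; (−1)^{1·0·2}·(+1)^0·(+1)^1 = +1.
v=3: a=3^-1·(≡2), b=3^1·(≡1) mod 3; (2|3)=-1, (1|3)=+1; (−1)^{-1·1·1}·(-1)^1·(+1)^-1 = +1.
v=29: a=29^1·(≡27), b=29^0·(≡10) mod 29; (27|29)=-1, (10|29)=-1; (−1)^{1·0·14}·(-1)^0·(-1)^1 = -1.
v=11: a=11^0·(≡8), b=11^2·(≡10) mod 11; (8|11)=-1, (10|11)=-1; (−1)^{0·2·5}·(-1)^2·(-1)^0 = +1.
Ram(10005, 39) = {13, 29}; no ℚ_13-point on the conic.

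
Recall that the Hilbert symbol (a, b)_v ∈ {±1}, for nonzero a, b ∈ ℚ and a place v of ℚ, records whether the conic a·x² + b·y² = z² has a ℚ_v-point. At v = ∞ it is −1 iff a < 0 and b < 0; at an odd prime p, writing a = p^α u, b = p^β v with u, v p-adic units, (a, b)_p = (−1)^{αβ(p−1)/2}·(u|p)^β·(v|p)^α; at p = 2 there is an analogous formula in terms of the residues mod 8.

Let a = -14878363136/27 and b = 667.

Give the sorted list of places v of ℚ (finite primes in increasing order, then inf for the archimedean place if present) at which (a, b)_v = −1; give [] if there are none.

[19, 29]

Mod squares: a ≡ -1482, b ≡ 667. Check v ∈ {∞, 2, 3, 7, 13, 19, 23, 29}.
v=13: a=13^1·(≡4), b=13^0·(≡4) mod 13; (4|13)=+1, (4|13)=+1; (−1)^{1·0·6}·(+1)^0·(+1)^1 = +1.
v=7: a=7^6·(≡2), b=7^0·(≡2) mod 7; (2|7)=+1, (2|7)=+1; (−1)^{6·0·3}·(+1)^0·(+1)^6 = +1.
v=23: a=23^0·(≡13), b=23^1·(≡6) mod 23; (13|23)=+1, (6|23)=+1; (−1)^{0·1·11}·(+1)^1·(+1)^0 = +1.
v=19: a=19^1·(≡4), b=19^0·(≡2) mod 19; (4|19)=+1, (2|19)=-1; (−1)^{1·0·9}·(+1)^0·(-1)^1 = -1.
v=∞: -1482 < 0 and 667 > 0  ⇒  (a,b)_∞ = +1.
v=2: v_2(a)=9, v_2(b)=0; units ≡ 3, 3 (mod 8); ε·ε+αω+βω = 1·1+9·1+0·1 ≡ 0  ⇒  (a,b)_2 = +1.
v=3: a=3^-3·(≡1), b=3^0·(≡1) mod 3; (1|3)=+1, (1|3)=+1; (−1)^{-3·0·1}·(+1)^0·(+1)^-3 = +1.
v=29: a=29^0·(≡10), b=29^1·(≡23) mod 29; (10|29)=-1, (23|29)=+1; (−1)^{0·1·14}·(-1)^1·(+1)^0 = -1.
|Ram(-1482, 667)| = 2, even; anisotropic at {19, 29}.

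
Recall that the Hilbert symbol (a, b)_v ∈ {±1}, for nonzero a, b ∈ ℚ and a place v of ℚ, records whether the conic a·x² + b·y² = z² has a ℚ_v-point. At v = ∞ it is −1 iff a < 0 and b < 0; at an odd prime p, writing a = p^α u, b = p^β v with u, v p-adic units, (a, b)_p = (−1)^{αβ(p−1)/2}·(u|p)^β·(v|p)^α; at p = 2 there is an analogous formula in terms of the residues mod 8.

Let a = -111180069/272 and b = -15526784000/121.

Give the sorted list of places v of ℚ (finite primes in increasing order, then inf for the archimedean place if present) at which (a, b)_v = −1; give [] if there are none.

[5, 13, 17, 31, 43, inf]

Mod squares: a ≡ -4285853, b ≡ -606515. Check v ∈ {∞, 2, 3, 5, 7, 11, 13, 17, 31, 41, 43}.
v=7: a=7^2·(≡1), b=7^1·(≡4) mod 7; (1|7)=+1, (4|7)=+1; (−1)^{2·1·3}·(+1)^1·(+1)^2 = +1.
v=43: a=43^1·(≡22), b=43^1·(≡18) mod 43; (22|43)=-1, (18|43)=-1; (−1)^{1·1·21}·(-1)^1·(-1)^1 = -1.
v=2: v_2(a)=-4, v_2(b)=10; units ≡ 3, 5 (mod 8); ε·ε+αω+βω = 1·0+-4·1+10·1 ≡ 0  ⇒  (a,b)_2 = +1.
v=∞: -4285853 < 0 and -606515 < 0  ⇒  (a,b)_∞ = -1.
v=41: a=41^1·(≡28), b=41^0·(≡16) mod 41; (28|41)=-1, (16|41)=+1; (−1)^{1·0·20}·(-1)^0·(+1)^1 = +1.
v=17: a=17^-1·(≡1), b=17^0·(≡6) mod 17; (1|17)=+1, (6|17)=-1; (−1)^{-1·0·8}·(+1)^0·(-1)^-1 = -1.
v=5: a=5^0·(≡3), b=5^3·(≡3) mod 5; (3|5)=-1, (3|5)=-1; (−1)^{0·3·2}·(-1)^3·(-1)^0 = -1.
v=31: a=31^0·(≡17), b=31^1·(≡23) mod 31; (17|31)=-1, (23|31)=-1; (−1)^{0·1·15}·(-1)^1·(-1)^0 = -1.
v=3: a=3^2·(≡1), b=3^0·(≡1) mod 3; (1|3)=+1, (1|3)=+1; (−1)^{2·0·1}·(+1)^0·(+1)^2 = +1.
v=11: a=11^1·(≡2), b=11^-2·(≡9) mod 11; (2|11)=-1, (9|11)=+1; (−1)^{1·-2·5}·(-1)^-2·(+1)^1 = +1.
v=13: a=13^1·(≡3), b=13^1·(≡8) mod 13; (3|13)=+1, (8|13)=-1; (−1)^{1·1·6}·(+1)^1·(-1)^1 = -1.
|Ram(-4285853, -606515)| = 6, even; anisotropic at {5, 13, 17, 31, 43, ∞}.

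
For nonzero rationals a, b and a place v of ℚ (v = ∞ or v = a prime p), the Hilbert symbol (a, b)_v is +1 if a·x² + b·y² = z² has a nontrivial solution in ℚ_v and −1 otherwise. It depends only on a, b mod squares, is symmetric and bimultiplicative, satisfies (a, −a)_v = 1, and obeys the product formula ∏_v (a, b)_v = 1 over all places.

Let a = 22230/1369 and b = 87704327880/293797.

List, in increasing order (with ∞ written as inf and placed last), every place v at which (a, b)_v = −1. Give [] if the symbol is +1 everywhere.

(a, b) ≡ (2470, 17290) mod (ℚ^×)²; places V = {2, 3, 5, 7, 13, 19, 37, 47, ∞}.
(a,b)_19: α=1, u≡11; β=-1, v≡1 (mod 19); (11|19)=+1, (1|19)=+1; sign (−1)^1·+1^-1·+1^1 = -1.
(a,b)_5: α=1, u≡4; β=1, v≡3 (mod 5); (4|5)=+1, (3|5)=-1; sign (−1)^0·+1^1·-1^1 = -1.
(a,b)_37: α=-2, u≡30; β=2, v≡12 (mod 37); (30|37)=+1, (12|37)=+1; sign (−1)^0·+1^2·+1^-2 = +1.
(a,b)_47: α=0, u≡39; β=-2, v≡39 (mod 47); (39|47)=-1, (39|47)=-1; sign (−1)^0·-1^-2·-1^0 = +1.
(a,b)_13: α=1, u≡5; β=3, v≡3 (mod 13); (5|13)=-1, (3|13)=+1; sign (−1)^0·-1^3·+1^1 = -1.
(a,b)_∞: sgn(2470)=+, sgn(17290)=+, so +1.
(a,b)_7: α=0, u≡3; β=-1, v≡6 (mod 7); (3|7)=-1, (6|7)=-1; sign (−1)^0·-1^-1·-1^0 = -1.
(a,b)_2: α=1, β=3; u≡3, v≡5 (mod 8); ε(u)ε(v)=1·0, αω(v)=1·1, βω(u)=3·1; sum ≡ 0  ⇒  +1.
(a,b)_3: α=2, u≡1; β=6, v≡1 (mod 3); (1|3)=+1, (1|3)=+1; sign (−1)^0·+1^6·+1^2 = +1.
|Ram(2470, 17290)| = 4, even; anisotropic at {5, 7, 13, 19}.

[5, 7, 13, 19]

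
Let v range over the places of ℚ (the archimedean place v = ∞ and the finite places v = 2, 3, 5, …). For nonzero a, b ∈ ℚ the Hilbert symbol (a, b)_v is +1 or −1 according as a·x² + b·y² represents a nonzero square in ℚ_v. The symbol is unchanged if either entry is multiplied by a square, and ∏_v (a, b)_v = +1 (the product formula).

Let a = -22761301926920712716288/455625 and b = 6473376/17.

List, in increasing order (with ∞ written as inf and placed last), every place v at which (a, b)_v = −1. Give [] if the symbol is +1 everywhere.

[7, 13, 17, 19]

(a, b) ≡ (-182, 4522) mod (ℚ^×)²; places V = {2, 3, 5, 7, 13, 17, 19, 23, ∞}.
(a,b)_13: α=9, u≡1; β=2, v≡8 (mod 13); (1|13)=+1, (8|13)=-1; sign (−1)^0·+1^2·-1^9 = -1.
(a,b)_3: α=-6, u≡1; β=2, v≡1 (mod 3); (1|3)=+1, (1|3)=+1; sign (−1)^0·+1^2·+1^-6 = +1.
(a,b)_17: α=0, u≡6; β=-1, v≡14 (mod 17); (6|17)=-1, (14|17)=-1; sign (−1)^0·-1^-1·-1^0 = -1.
(a,b)_7: α=3, u≡1; β=1, v≡4 (mod 7); (1|7)=+1, (4|7)=+1; sign (−1)^1·+1^1·+1^3 = -1.
(a,b)_2: α=15, β=5; u≡5, v≡5 (mod 8); ε(u)ε(v)=0·0, αω(v)=15·1, βω(u)=5·1; sum ≡ 0  ⇒  +1.
(a,b)_∞: sgn(-182)=−, sgn(4522)=+, so +1.
(a,b)_23: α=2, u≡1; β=0, v≡11 (mod 23); (1|23)=+1, (11|23)=-1; sign (−1)^0·+1^0·-1^2 = +1.
(a,b)_19: α=2, u≡8; β=1, v≡2 (mod 19); (8|19)=-1, (2|19)=-1; sign (−1)^0·-1^1·-1^2 = -1.
(a,b)_5: α=-4, u≡3; β=0, v≡3 (mod 5); (3|5)=-1, (3|5)=-1; sign (−1)^0·-1^0·-1^-4 = +1.
(-182, 4522 / ℚ) ramifies at {7, 13, 17, 19}: a division algebra.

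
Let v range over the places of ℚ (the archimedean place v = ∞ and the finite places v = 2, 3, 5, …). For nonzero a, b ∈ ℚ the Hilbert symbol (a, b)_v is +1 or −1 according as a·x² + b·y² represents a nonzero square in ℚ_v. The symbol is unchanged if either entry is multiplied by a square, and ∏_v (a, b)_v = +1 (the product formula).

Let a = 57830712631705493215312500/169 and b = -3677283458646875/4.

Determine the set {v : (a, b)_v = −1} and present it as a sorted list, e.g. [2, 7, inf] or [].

[5, 19, 29, 31]

(a, b) ≡ (61845, -346115) mod (ℚ^×)²; places V = {2, 3, 5, 7, 11, 13, 19, 29, 31, ∞}.
(a,b)_29: α=2, u≡2; β=1, v≡24 (mod 29); (2|29)=-1, (24|29)=+1; sign (−1)^0·-1^1·+1^2 = -1.
(a,b)_2: α=2, β=-2; u≡5, v≡5 (mod 8); ε(u)ε(v)=0·0, αω(v)=2·1, βω(u)=-2·1; sum ≡ 0  ⇒  +1.
(a,b)_13: α=-2, u≡1; β=0, v≡10 (mod 13); (1|13)=+1, (10|13)=+1; sign (−1)^0·+1^0·+1^-2 = +1.
(a,b)_7: α=3, u≡4; β=3, v≡5 (mod 7); (4|7)=+1, (5|7)=-1; sign (−1)^1·+1^3·-1^3 = +1.
(a,b)_19: α=3, u≡7; β=2, v≡10 (mod 19); (7|19)=+1, (10|19)=-1; sign (−1)^0·+1^2·-1^3 = -1.
(a,b)_∞: sgn(61845)=+, sgn(-346115)=−, so +1.
(a,b)_11: α=2, u≡9; β=1, v≡10 (mod 11); (9|11)=+1, (10|11)=-1; sign (−1)^0·+1^1·-1^2 = +1.
(a,b)_31: α=5, u≡21; β=3, v≡13 (mod 31); (21|31)=-1, (13|31)=-1; sign (−1)^1·-1^3·-1^5 = -1.
(a,b)_3: α=3, u≡2; β=0, v≡1 (mod 3); (2|3)=-1, (1|3)=+1; sign (−1)^0·-1^0·+1^3 = +1.
(a,b)_5: α=7, u≡4; β=5, v≡2 (mod 5); (4|5)=+1, (2|5)=-1; sign (−1)^0·+1^5·-1^7 = -1.
Ram(61845, -346115) = {5, 19, 29, 31}; no ℚ_5-point on the conic.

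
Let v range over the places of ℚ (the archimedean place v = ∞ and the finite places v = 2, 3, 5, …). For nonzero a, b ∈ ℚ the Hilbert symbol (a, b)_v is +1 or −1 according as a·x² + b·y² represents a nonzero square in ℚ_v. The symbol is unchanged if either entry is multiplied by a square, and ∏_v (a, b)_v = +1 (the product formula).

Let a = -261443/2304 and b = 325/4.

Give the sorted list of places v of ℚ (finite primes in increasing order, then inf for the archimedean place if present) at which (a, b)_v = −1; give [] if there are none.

[7, 13]

Mod squares: a ≡ -1547, b ≡ 13. Check v ∈ {∞, 2, 3, 5, 7, 13, 17}.
v=3: a=3^-2·(≡1), b=3^0·(≡1) mod 3; (1|3)=+1, (1|3)=+1; (−1)^{-2·0·1}·(+1)^0·(+1)^-2 = +1.
v=5: a=5^0·(≡3), b=5^2·(≡2) mod 5; (3|5)=-1, (2|5)=-1; (−1)^{0·2·2}·(-1)^2·(-1)^0 = +1.
v=17: a=17^1·(≡12), b=17^0·(≡9) mod 17; (12|17)=-1, (9|17)=+1; (−1)^{1·0·8}·(-1)^0·(+1)^1 = +1.
v=∞: -1547 < 0 and 13 > 0  ⇒  (a,b)_∞ = +1.
v=7: a=7^1·(≡3), b=7^0·(≡6) mod 7; (3|7)=-1, (6|7)=-1; (−1)^{1·0·3}·(-1)^0·(-1)^1 = -1.
v=13: a=13^3·(≡8), b=13^1·(≡3) mod 13; (8|13)=-1, (3|13)=+1; (−1)^{3·1·6}·(-1)^1·(+1)^3 = -1.
v=2: v_2(a)=-8, v_2(b)=-2; units ≡ 5, 5 (mod 8); ε·ε+αω+βω = 0·0+-8·1+-2·1 ≡ 0  ⇒  (a,b)_2 = +1.
|Ram(-1547, 13)| = 2, even; anisotropic at {7, 13}.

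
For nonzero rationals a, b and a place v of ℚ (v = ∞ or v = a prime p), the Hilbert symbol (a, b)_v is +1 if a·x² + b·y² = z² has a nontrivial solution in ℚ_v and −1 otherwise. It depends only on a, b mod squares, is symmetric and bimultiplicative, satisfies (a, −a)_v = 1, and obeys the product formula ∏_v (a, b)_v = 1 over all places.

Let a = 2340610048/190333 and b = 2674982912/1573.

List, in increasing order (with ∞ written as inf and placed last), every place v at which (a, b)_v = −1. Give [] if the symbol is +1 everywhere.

[2, 17]

(a, b) ≡ (3094, 221) mod (ℚ^×)²; places V = {2, 7, 11, 13, 17, ∞}.
(a,b)_7: α=5, u≡2; β=4, v≡4 (mod 7); (2|7)=+1, (4|7)=+1; sign (−1)^0·+1^4·+1^5 = +1.
(a,b)_11: α=-4, u≡9; β=-2, v≡4 (mod 11); (9|11)=+1, (4|11)=+1; sign (−1)^0·+1^-2·+1^-4 = +1.
(a,b)_∞: sgn(3094)=+, sgn(221)=+, so +1.
(a,b)_2: α=13, β=16; u≡3, v≡5 (mod 8); ε(u)ε(v)=1·0, αω(v)=13·1, βω(u)=16·1; sum ≡ 1  ⇒  -1.
(a,b)_17: α=1, u≡12; β=1, v≡8 (mod 17); (12|17)=-1, (8|17)=+1; sign (−1)^0·-1^1·+1^1 = -1.
(a,b)_13: α=-1, u≡12; β=-1, v≡1 (mod 13); (12|13)=+1, (1|13)=+1; sign (−1)^0·+1^-1·+1^-1 = +1.
Ram(3094, 221) = {2, 17}; no ℚ_2-point on the conic.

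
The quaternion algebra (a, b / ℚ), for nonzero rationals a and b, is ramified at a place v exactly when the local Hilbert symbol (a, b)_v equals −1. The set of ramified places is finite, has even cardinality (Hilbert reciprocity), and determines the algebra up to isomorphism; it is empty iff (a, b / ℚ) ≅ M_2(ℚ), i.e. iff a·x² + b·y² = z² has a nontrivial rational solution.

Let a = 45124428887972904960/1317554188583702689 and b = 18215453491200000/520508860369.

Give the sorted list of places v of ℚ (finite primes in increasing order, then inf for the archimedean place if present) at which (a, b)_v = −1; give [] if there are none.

[5, 7]

(a, b) ≡ (10, 105) mod (ℚ^×)²; places V = {2, 3, 5, 7, 17, 31, 37, 43, ∞}.
(a,b)_7: α=8, u≡6; β=7, v≡4 (mod 7); (6|7)=-1, (4|7)=+1; sign (−1)^0·-1^7·+1^8 = -1.
(a,b)_31: α=-2, u≡8; β=-2, v≡22 (mod 31); (8|31)=+1, (22|31)=-1; sign (−1)^0·+1^-2·-1^-2 = +1.
(a,b)_2: α=31, β=18; u≡5, v≡1 (mod 8); ε(u)ε(v)=0·0, αω(v)=31·0, βω(u)=18·1; sum ≡ 0  ⇒  +1.
(a,b)_3: α=6, u≡1; β=3, v≡2 (mod 3); (1|3)=+1, (2|3)=-1; sign (−1)^0·+1^3·-1^6 = +1.
(a,b)_17: α=-2, u≡14; β=-2, v≡6 (mod 17); (14|17)=-1, (6|17)=-1; sign (−1)^0·-1^-2·-1^-2 = +1.
(a,b)_5: α=1, u≡3; β=5, v≡1 (mod 5); (3|5)=-1, (1|5)=+1; sign (−1)^0·-1^5·+1^1 = -1.
(a,b)_∞: sgn(10)=+, sgn(105)=+, so +1.
(a,b)_43: α=-2, u≡17; β=0, v≡22 (mod 43); (17|43)=+1, (22|43)=-1; sign (−1)^0·+1^0·-1^-2 = +1.
(a,b)_37: α=-6, u≡33; β=-4, v≡17 (mod 37); (33|37)=+1, (17|37)=-1; sign (−1)^0·+1^-4·-1^-6 = +1.
(10, 105 / ℚ) ramifies at {5, 7}: a division algebra.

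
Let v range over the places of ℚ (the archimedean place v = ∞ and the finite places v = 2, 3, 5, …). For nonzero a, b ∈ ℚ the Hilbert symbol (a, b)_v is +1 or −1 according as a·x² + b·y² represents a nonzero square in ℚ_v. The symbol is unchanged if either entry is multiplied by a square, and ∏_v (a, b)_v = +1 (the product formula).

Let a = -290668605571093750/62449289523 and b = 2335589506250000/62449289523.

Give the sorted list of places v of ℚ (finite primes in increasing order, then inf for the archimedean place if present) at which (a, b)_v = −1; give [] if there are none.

Mod squares: a ≡ -66, b ≡ 3003. Check v ∈ {∞, 2, 3, 5, 7, 11, 13, 17, 23, 41, 43, 47}.
v=13: a=13^2·(≡1), b=13^3·(≡12) mod 13; (1|13)=+1, (12|13)=+1; (−1)^{2·3·6}·(+1)^3·(+1)^2 = +1.
v=17: a=17^-2·(≡15), b=17^-2·(≡12) mod 17; (15|17)=+1, (12|17)=-1; (−1)^{-2·-2·8}·(+1)^-2·(-1)^-2 = +1.
v=3: a=3^-5·(≡2), b=3^-5·(≡2) mod 3; (2|3)=-1, (2|3)=-1; (−1)^{-5·-5·1}·(-1)^-5·(-1)^-5 = -1.
v=23: a=23^-2·(≡9), b=23^-2·(≡18) mod 23; (9|23)=+1, (18|23)=+1; (−1)^{-2·-2·11}·(+1)^-2·(+1)^-2 = +1.
v=47: a=47^2·(≡37), b=47^2·(≡16) mod 47; (37|47)=+1, (16|47)=+1; (−1)^{2·2·23}·(+1)^2·(+1)^2 = +1.
v=2: v_2(a)=1, v_2(b)=4; units ≡ 7, 3 (mod 8); ε·ε+αω+βω = 1·1+1·1+4·0 ≡ 0  ⇒  (a,b)_2 = +1.
v=∞: -66 < 0 and 3003 > 0  ⇒  (a,b)_∞ = +1.
v=41: a=41^-2·(≡39), b=41^-2·(≡25) mod 41; (39|41)=+1, (25|41)=+1; (−1)^{-2·-2·20}·(+1)^-2·(+1)^-2 = +1.
v=11: a=11^1·(≡9), b=11^1·(≡3) mod 11; (9|11)=+1, (3|11)=+1; (−1)^{1·1·5}·(+1)^1·(+1)^1 = -1.
v=7: a=7^2·(≡1), b=7^1·(≡1) mod 7; (1|7)=+1, (1|7)=+1; (−1)^{2·1·3}·(+1)^1·(+1)^2 = +1.
v=5: a=5^8·(≡1), b=5^8·(≡2) mod 5; (1|5)=+1, (2|5)=-1; (−1)^{8·8·2}·(+1)^8·(-1)^8 = +1.
v=43: a=43^2·(≡26), b=43^0·(≡13) mod 43; (26|43)=-1, (13|43)=+1; (−1)^{2·0·21}·(-1)^0·(+1)^2 = +1.
(-66, 3003 / ℚ) ramifies at {3, 11}: a division algebra.

[3, 11]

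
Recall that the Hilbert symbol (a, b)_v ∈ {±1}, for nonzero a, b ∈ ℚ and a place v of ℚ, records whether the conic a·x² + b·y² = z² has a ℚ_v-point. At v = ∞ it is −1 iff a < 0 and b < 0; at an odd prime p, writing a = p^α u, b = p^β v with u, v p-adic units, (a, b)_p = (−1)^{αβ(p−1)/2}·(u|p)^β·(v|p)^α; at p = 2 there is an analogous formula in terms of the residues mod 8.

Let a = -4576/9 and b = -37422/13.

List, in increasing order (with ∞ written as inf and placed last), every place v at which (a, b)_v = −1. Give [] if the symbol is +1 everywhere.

Mod squares: a ≡ -286, b ≡ -6006. Check v ∈ {∞, 2, 3, 7, 11, 13}.
v=3: a=3^-2·(≡2), b=3^5·(≡2) mod 3; (2|3)=-1, (2|3)=-1; (−1)^{-2·5·1}·(-1)^5·(-1)^-2 = -1.
v=13: a=13^1·(≡10), b=13^-1·(≡5) mod 13; (10|13)=+1, (5|13)=-1; (−1)^{1·-1·6}·(+1)^-1·(-1)^1 = -1.
v=2: v_2(a)=5, v_2(b)=1; units ≡ 1, 5 (mod 8); ε·ε+αω+βω = 0·0+5·1+1·0 ≡ 1  ⇒  (a,b)_2 = -1.
v=11: a=11^1·(≡10), b=11^1·(≡4) mod 11; (10|11)=-1, (4|11)=+1; (−1)^{1·1·5}·(-1)^1·(+1)^1 = +1.
v=7: a=7^0·(≡1), b=7^1·(≡5) mod 7; (1|7)=+1, (5|7)=-1; (−1)^{0·1·3}·(+1)^1·(-1)^0 = +1.
v=∞: -286 < 0 and -6006 < 0  ⇒  (a,b)_∞ = -1.
|Ram(-286, -6006)| = 4, even; anisotropic at {2, 3, 13, ∞}.

[2, 3, 13, inf]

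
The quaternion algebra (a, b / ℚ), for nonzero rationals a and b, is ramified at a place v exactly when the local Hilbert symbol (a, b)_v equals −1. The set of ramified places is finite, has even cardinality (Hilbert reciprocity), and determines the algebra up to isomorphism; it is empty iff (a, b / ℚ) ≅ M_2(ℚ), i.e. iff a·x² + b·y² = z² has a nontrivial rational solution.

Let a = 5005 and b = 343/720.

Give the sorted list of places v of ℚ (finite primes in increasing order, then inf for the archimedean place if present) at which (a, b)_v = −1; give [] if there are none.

[5, 11]

Mod squares: a ≡ 5005, b ≡ 35. Check v ∈ {∞, 2, 3, 5, 7, 11, 13}.
v=5: a=5^1·(≡1), b=5^-1·(≡2) mod 5; (1|5)=+1, (2|5)=-1; (−1)^{1·-1·2}·(+1)^-1·(-1)^1 = -1.
v=3: a=3^0·(≡1), b=3^-2·(≡2) mod 3; (1|3)=+1, (2|3)=-1; (−1)^{0·-2·1}·(+1)^-2·(-1)^0 = +1.
v=7: a=7^1·(≡1), b=7^3·(≡6) mod 7; (1|7)=+1, (6|7)=-1; (−1)^{1·3·3}·(+1)^3·(-1)^1 = +1.
v=13: a=13^1·(≡8), b=13^0·(≡1) mod 13; (8|13)=-1, (1|13)=+1; (−1)^{1·0·6}·(-1)^0·(+1)^1 = +1.
v=∞: 5005 > 0 and 35 > 0  ⇒  (a,b)_∞ = +1.
v=11: a=11^1·(≡4), b=11^0·(≡7) mod 11; (4|11)=+1, (7|11)=-1; (−1)^{1·0·5}·(+1)^0·(-1)^1 = -1.
v=2: v_2(a)=0, v_2(b)=-4; units ≡ 5, 3 (mod 8); ε·ε+αω+βω = 0·1+0·1+-4·1 ≡ 0  ⇒  (a,b)_2 = +1.
(5005, 35 / ℚ) ramifies at {5, 11}: a division algebra.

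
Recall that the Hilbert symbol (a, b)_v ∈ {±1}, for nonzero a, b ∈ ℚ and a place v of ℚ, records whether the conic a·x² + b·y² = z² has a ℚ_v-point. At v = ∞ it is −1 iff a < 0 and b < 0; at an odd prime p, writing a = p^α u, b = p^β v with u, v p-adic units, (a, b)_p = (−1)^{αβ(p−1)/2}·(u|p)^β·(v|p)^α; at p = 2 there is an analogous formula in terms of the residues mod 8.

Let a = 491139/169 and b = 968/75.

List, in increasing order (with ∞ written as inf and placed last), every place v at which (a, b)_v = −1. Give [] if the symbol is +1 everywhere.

Mod squares: a ≡ 451, b ≡ 6. Check v ∈ {∞, 2, 3, 5, 11, 13, 41}.
v=∞: 451 > 0 and 6 > 0  ⇒  (a,b)_∞ = +1.
v=5: a=5^0·(≡1), b=5^-2·(≡1) mod 5; (1|5)=+1, (1|5)=+1; (−1)^{0·-2·2}·(+1)^-2·(+1)^0 = +1.
v=3: a=3^2·(≡1), b=3^-1·(≡2) mod 3; (1|3)=+1, (2|3)=-1; (−1)^{2·-1·1}·(+1)^-1·(-1)^2 = +1.
v=41: a=41^1·(≡26), b=41^0·(≡14) mod 41; (26|41)=-1, (14|41)=-1; (−1)^{1·0·20}·(-1)^0·(-1)^1 = -1.
v=13: a=13^-2·(≡12), b=13^0·(≡11) mod 13; (12|13)=+1, (11|13)=-1; (−1)^{-2·0·6}·(+1)^0·(-1)^-2 = +1.
v=2: v_2(a)=0, v_2(b)=3; units ≡ 3, 3 (mod 8); ε·ε+αω+βω = 1·1+0·1+3·1 ≡ 0  ⇒  (a,b)_2 = +1.
v=11: a=11^3·(≡7), b=11^2·(≡7) mod 11; (7|11)=-1, (7|11)=-1; (−1)^{3·2·5}·(-1)^2·(-1)^3 = -1.
(451, 6 / ℚ) ramifies at {11, 41}: a division algebra.

[11, 41]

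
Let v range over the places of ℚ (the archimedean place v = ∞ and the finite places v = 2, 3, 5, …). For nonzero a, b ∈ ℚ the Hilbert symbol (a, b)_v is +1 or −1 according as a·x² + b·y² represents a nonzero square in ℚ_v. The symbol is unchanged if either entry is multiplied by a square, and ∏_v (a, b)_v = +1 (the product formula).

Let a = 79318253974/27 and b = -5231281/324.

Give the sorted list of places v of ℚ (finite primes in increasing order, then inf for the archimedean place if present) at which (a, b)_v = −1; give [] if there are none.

[3, 19]

(a, b) ≡ (81282, -9889) mod (ℚ^×)²; places V = {2, 3, 11, 19, 23, 29, 31, 59, ∞}.
(a,b)_29: α=2, u≡25; β=1, v≡4 (mod 29); (25|29)=+1, (4|29)=+1; sign (−1)^0·+1^1·+1^2 = +1.
(a,b)_59: α=2, u≡40; β=0, v≡33 (mod 59); (40|59)=-1, (33|59)=-1; sign (−1)^0·-1^0·-1^2 = +1.
(a,b)_2: α=1, β=-2; u≡1, v≡7 (mod 8); ε(u)ε(v)=0·1, αω(v)=1·0, βω(u)=-2·0; sum ≡ 0  ⇒  +1.
(a,b)_31: α=1, u≡8; β=1, v≡12 (mod 31); (8|31)=+1, (12|31)=-1; sign (−1)^1·+1^1·-1^1 = +1.
(a,b)_23: α=1, u≡15; β=2, v≡12 (mod 23); (15|23)=-1, (12|23)=+1; sign (−1)^0·-1^2·+1^1 = +1.
(a,b)_3: α=-3, u≡1; β=-4, v≡2 (mod 3); (1|3)=+1, (2|3)=-1; sign (−1)^0·+1^-4·-1^-3 = -1.
(a,b)_11: α=0, u≡5; β=1, v≡5 (mod 11); (5|11)=+1, (5|11)=+1; sign (−1)^0·+1^1·+1^0 = +1.
(a,b)_19: α=1, u≡12; β=0, v≡8 (mod 19); (12|19)=-1, (8|19)=-1; sign (−1)^0·-1^0·-1^1 = -1.
(a,b)_∞: sgn(81282)=+, sgn(-9889)=−, so +1.
|Ram(81282, -9889)| = 2, even; anisotropic at {3, 19}.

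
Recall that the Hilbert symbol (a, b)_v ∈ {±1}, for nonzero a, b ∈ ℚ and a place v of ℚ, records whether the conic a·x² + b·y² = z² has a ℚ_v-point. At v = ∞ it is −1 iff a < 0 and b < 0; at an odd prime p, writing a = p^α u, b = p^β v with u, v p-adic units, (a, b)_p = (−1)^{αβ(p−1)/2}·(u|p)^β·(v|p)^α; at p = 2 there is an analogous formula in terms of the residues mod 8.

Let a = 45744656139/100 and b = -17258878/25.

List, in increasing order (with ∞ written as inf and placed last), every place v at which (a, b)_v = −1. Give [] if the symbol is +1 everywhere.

Mod squares: a ≡ 299, b ≡ -352222. Check v ∈ {∞, 2, 3, 5, 7, 13, 19, 23, 31}.
v=23: a=23^1·(≡9), b=23^1·(≡6) mod 23; (9|23)=+1, (6|23)=+1; (−1)^{1·1·11}·(+1)^1·(+1)^1 = -1.
v=7: a=7^2·(≡5), b=7^2·(≡1) mod 7; (5|7)=-1, (1|7)=+1; (−1)^{2·2·3}·(-1)^2·(+1)^2 = +1.
v=5: a=5^-2·(≡1), b=5^-2·(≡2) mod 5; (1|5)=+1, (2|5)=-1; (−1)^{-2·-2·2}·(+1)^-2·(-1)^-2 = +1.
v=13: a=13^1·(≡1), b=13^1·(≡7) mod 13; (1|13)=+1, (7|13)=-1; (−1)^{1·1·6}·(+1)^1·(-1)^1 = -1.
v=19: a=19^2·(≡13), b=19^1·(≡11) mod 19; (13|19)=-1, (11|19)=+1; (−1)^{2·1·9}·(-1)^1·(+1)^2 = -1.
v=3: a=3^2·(≡2), b=3^0·(≡2) mod 3; (2|3)=-1, (2|3)=-1; (−1)^{2·0·1}·(-1)^0·(-1)^2 = +1.
v=31: a=31^2·(≡28), b=31^1·(≡17) mod 31; (28|31)=+1, (17|31)=-1; (−1)^{2·1·15}·(+1)^1·(-1)^2 = +1.
v=2: v_2(a)=-2, v_2(b)=1; units ≡ 3, 1 (mod 8); ε·ε+αω+βω = 1·0+-2·0+1·1 ≡ 1  ⇒  (a,b)_2 = -1.
v=∞: 299 > 0 and -352222 < 0  ⇒  (a,b)_∞ = +1.
(299, -352222 / ℚ) ramifies at {2, 13, 19, 23}: a division algebra.

[2, 13, 19, 23]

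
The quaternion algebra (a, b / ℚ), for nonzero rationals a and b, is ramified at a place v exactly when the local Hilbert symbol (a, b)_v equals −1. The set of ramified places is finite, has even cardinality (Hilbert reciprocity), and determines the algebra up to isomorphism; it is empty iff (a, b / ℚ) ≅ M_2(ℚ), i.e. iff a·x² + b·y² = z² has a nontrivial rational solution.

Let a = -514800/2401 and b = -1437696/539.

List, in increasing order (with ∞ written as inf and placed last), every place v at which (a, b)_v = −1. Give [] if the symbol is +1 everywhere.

(a, b) ≡ (-143, -429) mod (ℚ^×)²; places V = {2, 3, 5, 7, 11, 13, ∞}.
(a,b)_13: α=1, u≡7; β=1, v≡2 (mod 13); (7|13)=-1, (2|13)=-1; sign (−1)^0·-1^1·-1^1 = +1.
(a,b)_7: α=-4, u≡1; β=-2, v≡5 (mod 7); (1|7)=+1, (5|7)=-1; sign (−1)^0·+1^-2·-1^-4 = +1.
(a,b)_2: α=4, β=12; u≡1, v≡3 (mod 8); ε(u)ε(v)=0·1, αω(v)=4·1, βω(u)=12·0; sum ≡ 0  ⇒  +1.
(a,b)_11: α=1, u≡9; β=-1, v≡3 (mod 11); (9|11)=+1, (3|11)=+1; sign (−1)^1·+1^-1·+1^1 = -1.
(a,b)_3: α=2, u≡1; β=3, v≡1 (mod 3); (1|3)=+1, (1|3)=+1; sign (−1)^0·+1^3·+1^2 = +1.
(a,b)_5: α=2, u≡3; β=0, v≡1 (mod 5); (3|5)=-1, (1|5)=+1; sign (−1)^0·-1^0·+1^2 = +1.
(a,b)_∞: sgn(-143)=−, sgn(-429)=−, so -1.
Ram(-143, -429) = {11, ∞}; no ℚ_11-point on the conic.

[11, inf]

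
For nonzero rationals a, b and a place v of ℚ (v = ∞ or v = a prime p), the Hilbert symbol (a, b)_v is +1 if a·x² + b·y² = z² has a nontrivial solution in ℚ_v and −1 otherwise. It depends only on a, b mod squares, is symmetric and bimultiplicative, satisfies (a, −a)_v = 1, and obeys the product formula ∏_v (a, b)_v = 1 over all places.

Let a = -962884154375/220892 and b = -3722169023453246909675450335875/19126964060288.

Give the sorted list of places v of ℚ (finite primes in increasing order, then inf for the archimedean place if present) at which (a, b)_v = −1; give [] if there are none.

Mod squares: a ≡ -124729, b ≡ -54230. Check v ∈ {∞, 2, 3, 5, 7, 11, 13, 17, 23, 29, 41}.
v=2: v_2(a)=-2, v_2(b)=-7; units ≡ 7, 5 (mod 8); ε·ε+αω+βω = 1·0+-2·1+-7·0 ≡ 0  ⇒  (a,b)_2 = +1.
v=13: a=13^2·(≡2), b=13^8·(≡8) mod 13; (2|13)=-1, (8|13)=-1; (−1)^{2·8·6}·(-1)^8·(-1)^2 = +1.
v=11: a=11^1·(≡10), b=11^3·(≡1) mod 11; (10|11)=-1, (1|11)=+1; (−1)^{1·3·5}·(-1)^3·(+1)^1 = +1.
v=23: a=23^-1·(≡14), b=23^-2·(≡4) mod 23; (14|23)=-1, (4|23)=+1; (−1)^{-1·-2·11}·(-1)^-2·(+1)^-1 = +1.
v=3: a=3^0·(≡2), b=3^4·(≡1) mod 3; (2|3)=-1, (1|3)=+1; (−1)^{0·4·1}·(-1)^4·(+1)^0 = +1.
v=7: a=7^-4·(≡4), b=7^-10·(≡3) mod 7; (4|7)=+1, (3|7)=-1; (−1)^{-4·-10·3}·(+1)^-10·(-1)^-4 = +1.
v=29: a=29^1·(≡25), b=29^3·(≡26) mod 29; (25|29)=+1, (26|29)=-1; (−1)^{1·3·14}·(+1)^3·(-1)^1 = -1.
v=∞: -124729 < 0 and -54230 < 0  ⇒  (a,b)_∞ = -1.
v=41: a=41^2·(≡19), b=41^4·(≡7) mod 41; (19|41)=-1, (7|41)=-1; (−1)^{2·4·20}·(-1)^4·(-1)^2 = +1.
v=5: a=5^4·(≡4), b=5^3·(≡1) mod 5; (4|5)=+1, (1|5)=+1; (−1)^{4·3·2}·(+1)^3·(+1)^4 = +1.
v=17: a=17^1·(≡11), b=17^3·(≡5) mod 17; (11|17)=-1, (5|17)=-1; (−1)^{1·3·8}·(-1)^3·(-1)^1 = +1.
|Ram(-124729, -54230)| = 2, even; anisotropic at {29, ∞}.

[29, inf]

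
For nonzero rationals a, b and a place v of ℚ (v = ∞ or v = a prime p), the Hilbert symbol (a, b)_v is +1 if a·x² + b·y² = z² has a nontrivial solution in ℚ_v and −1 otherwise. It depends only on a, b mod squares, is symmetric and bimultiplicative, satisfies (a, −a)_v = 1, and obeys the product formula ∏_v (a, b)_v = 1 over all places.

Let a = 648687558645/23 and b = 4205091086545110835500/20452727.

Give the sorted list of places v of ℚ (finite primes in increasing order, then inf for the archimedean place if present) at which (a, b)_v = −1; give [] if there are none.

[17, 29]

(a, b) ≡ (111435, 170085) mod (ℚ^×)²; places V = {2, 3, 5, 7, 17, 19, 23, 29, 41, ∞}.
(a,b)_5: α=1, u≡3; β=3, v≡2 (mod 5); (3|5)=-1, (2|5)=-1; sign (−1)^0·-1^3·-1^1 = +1.
(a,b)_23: α=-1, u≡14; β=-3, v≡6 (mod 23); (14|23)=-1, (6|23)=+1; sign (−1)^1·-1^-3·+1^-1 = +1.
(a,b)_2: α=0, β=2; u≡3, v≡5 (mod 8); ε(u)ε(v)=1·0, αω(v)=0·1, βω(u)=2·1; sum ≡ 0  ⇒  +1.
(a,b)_19: α=3, u≡2; β=4, v≡16 (mod 19); (2|19)=-1, (16|19)=+1; sign (−1)^0·-1^4·+1^3 = +1.
(a,b)_41: α=0, u≡30; β=-2, v≡26 (mod 41); (30|41)=-1, (26|41)=-1; sign (−1)^0·-1^-2·-1^0 = +1.
(a,b)_17: α=1, u≡10; β=1, v≡9 (mod 17); (10|17)=-1, (9|17)=+1; sign (−1)^0·-1^1·+1^1 = -1.
(a,b)_7: α=2, u≡4; β=8, v≡3 (mod 7); (4|7)=+1, (3|7)=-1; sign (−1)^0·+1^8·-1^2 = +1.
(a,b)_3: α=3, u≡2; β=3, v≡1 (mod 3); (2|3)=-1, (1|3)=+1; sign (−1)^1·-1^3·+1^3 = +1.
(a,b)_29: α=2, u≡3; β=3, v≡5 (mod 29); (3|29)=-1, (5|29)=+1; sign (−1)^0·-1^3·+1^2 = -1.
(a,b)_∞: sgn(111435)=+, sgn(170085)=+, so +1.
|Ram(111435, 170085)| = 2, even; anisotropic at {17, 29}.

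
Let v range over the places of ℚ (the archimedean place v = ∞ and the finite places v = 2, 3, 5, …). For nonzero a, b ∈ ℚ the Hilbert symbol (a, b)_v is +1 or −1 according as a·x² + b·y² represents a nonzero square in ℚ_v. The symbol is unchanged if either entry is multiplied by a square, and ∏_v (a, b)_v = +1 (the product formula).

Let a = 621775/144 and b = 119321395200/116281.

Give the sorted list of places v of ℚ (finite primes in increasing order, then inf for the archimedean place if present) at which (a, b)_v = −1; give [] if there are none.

[2, 7, 11, 17]

Mod squares: a ≡ 24871, b ≡ 7. Check v ∈ {∞, 2, 3, 5, 7, 11, 17, 19, 31}.
v=5: a=5^2·(≡4), b=5^2·(≡3) mod 5; (4|5)=+1, (3|5)=-1; (−1)^{2·2·2}·(+1)^2·(-1)^2 = +1.
v=∞: 24871 > 0 and 7 > 0  ⇒  (a,b)_∞ = +1.
v=11: a=11^1·(≡7), b=11^-2·(≡10) mod 11; (7|11)=-1, (10|11)=-1; (−1)^{1·-2·5}·(-1)^-2·(-1)^1 = -1.
v=7: a=7^1·(≡4), b=7^1·(≡4) mod 7; (4|7)=+1, (4|7)=+1; (−1)^{1·1·3}·(+1)^1·(+1)^1 = -1.
v=2: v_2(a)=-4, v_2(b)=18; units ≡ 7, 7 (mod 8); ε·ε+αω+βω = 1·1+-4·0+18·0 ≡ 1  ⇒  (a,b)_2 = -1.
v=3: a=3^-2·(≡1), b=3^2·(≡1) mod 3; (1|3)=+1, (1|3)=+1; (−1)^{-2·2·1}·(+1)^2·(+1)^-2 = +1.
v=17: a=17^1·(≡1), b=17^2·(≡10) mod 17; (1|17)=+1, (10|17)=-1; (−1)^{1·2·8}·(+1)^2·(-1)^1 = -1.
v=31: a=31^0·(≡19), b=31^-2·(≡5) mod 31; (19|31)=+1, (5|31)=+1; (−1)^{0·-2·15}·(+1)^-2·(+1)^0 = +1.
v=19: a=19^1·(≡11), b=19^0·(≡11) mod 19; (11|19)=+1, (11|19)=+1; (−1)^{1·0·9}·(+1)^0·(+1)^1 = +1.
|Ram(24871, 7)| = 4, even; anisotropic at {2, 7, 11, 17}.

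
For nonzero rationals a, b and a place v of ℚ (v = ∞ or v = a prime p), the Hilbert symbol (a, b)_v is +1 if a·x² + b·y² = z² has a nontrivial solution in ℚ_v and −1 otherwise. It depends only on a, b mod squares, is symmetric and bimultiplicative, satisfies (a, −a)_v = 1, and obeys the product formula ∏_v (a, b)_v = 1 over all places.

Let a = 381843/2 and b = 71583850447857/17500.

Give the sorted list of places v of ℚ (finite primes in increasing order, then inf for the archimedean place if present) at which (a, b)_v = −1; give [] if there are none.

[2, 3, 7, 19]

Mod squares: a ≡ 84854, b ≡ 231. Check v ∈ {∞, 2, 3, 5, 7, 11, 19, 29}.
v=19: a=19^1·(≡7), b=19^2·(≡12) mod 19; (7|19)=+1, (12|19)=-1; (−1)^{1·2·9}·(+1)^2·(-1)^1 = -1.
v=7: a=7^1·(≡6), b=7^-1·(≡6) mod 7; (6|7)=-1, (6|7)=-1; (−1)^{1·-1·3}·(-1)^-1·(-1)^1 = -1.
v=5: a=5^0·(≡4), b=5^-4·(≡4) mod 5; (4|5)=+1, (4|5)=+1; (−1)^{0·-4·2}·(+1)^-4·(+1)^0 = +1.
v=11: a=11^1·(≡4), b=11^3·(≡8) mod 11; (4|11)=+1, (8|11)=-1; (−1)^{1·3·5}·(+1)^3·(-1)^1 = +1.
v=∞: 84854 > 0 and 231 > 0  ⇒  (a,b)_∞ = +1.
v=3: a=3^2·(≡2), b=3^11·(≡2) mod 3; (2|3)=-1, (2|3)=-1; (−1)^{2·11·1}·(-1)^11·(-1)^2 = -1.
v=2: v_2(a)=-1, v_2(b)=-2; units ≡ 3, 7 (mod 8); ε·ε+αω+βω = 1·1+-1·0+-2·1 ≡ 1  ⇒  (a,b)_2 = -1.
v=29: a=29^1·(≡15), b=29^2·(≡13) mod 29; (15|29)=-1, (13|29)=+1; (−1)^{1·2·14}·(-1)^2·(+1)^1 = +1.
|Ram(84854, 231)| = 4, even; anisotropic at {2, 3, 7, 19}.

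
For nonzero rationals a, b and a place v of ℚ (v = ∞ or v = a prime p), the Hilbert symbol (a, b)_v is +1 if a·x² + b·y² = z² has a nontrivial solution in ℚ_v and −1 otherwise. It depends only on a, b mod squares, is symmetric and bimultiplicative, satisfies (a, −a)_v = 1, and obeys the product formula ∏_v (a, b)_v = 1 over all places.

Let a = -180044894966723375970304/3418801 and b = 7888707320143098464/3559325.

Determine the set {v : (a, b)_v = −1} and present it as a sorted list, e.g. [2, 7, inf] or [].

Mod squares: a ≡ -2926, b ≡ 102718. Check v ∈ {∞, 2, 5, 7, 11, 19, 23, 29, 37, 41, 43}.
v=29: a=29^6·(≡3), b=29^3·(≡20) mod 29; (3|29)=-1, (20|29)=+1; (−1)^{6·3·14}·(-1)^3·(+1)^6 = -1.
v=11: a=11^1·(≡5), b=11^-1·(≡7) mod 11; (5|11)=+1, (7|11)=-1; (−1)^{1·-1·5}·(+1)^-1·(-1)^1 = +1.
v=5: a=5^0·(≡1), b=5^-2·(≡3) mod 5; (1|5)=+1, (3|5)=-1; (−1)^{0·-2·2}·(+1)^-2·(-1)^0 = +1.
v=23: a=23^4·(≡6), b=23^3·(≡9) mod 23; (6|23)=+1, (9|23)=+1; (−1)^{4·3·11}·(+1)^3·(+1)^4 = +1.
v=43: a=43^-4·(≡21), b=43^-2·(≡27) mod 43; (21|43)=+1, (27|43)=-1; (−1)^{-4·-2·21}·(+1)^-2·(-1)^-4 = +1.
v=2: v_2(a)=11, v_2(b)=5; units ≡ 1, 7 (mod 8); ε·ε+αω+βω = 0·1+11·0+5·0 ≡ 0  ⇒  (a,b)_2 = +1.
v=19: a=19^3·(≡11), b=19^2·(≡7) mod 19; (11|19)=+1, (7|19)=+1; (−1)^{3·2·9}·(+1)^2·(+1)^3 = +1.
v=41: a=41^0·(≡26), b=41^2·(≡11) mod 41; (26|41)=-1, (11|41)=-1; (−1)^{0·2·20}·(-1)^2·(-1)^0 = +1.
v=∞: -2926 < 0 and 102718 > 0  ⇒  (a,b)_∞ = +1.
v=37: a=37^0·(≡21), b=37^2·(≡20) mod 37; (21|37)=+1, (20|37)=-1; (−1)^{0·2·18}·(+1)^2·(-1)^0 = +1.
v=7: a=7^1·(≡4), b=7^-1·(≡4) mod 7; (4|7)=+1, (4|7)=+1; (−1)^{1·-1·3}·(+1)^-1·(+1)^1 = -1.
(-2926, 102718 / ℚ) ramifies at {7, 29}: a division algebra.

[7, 29]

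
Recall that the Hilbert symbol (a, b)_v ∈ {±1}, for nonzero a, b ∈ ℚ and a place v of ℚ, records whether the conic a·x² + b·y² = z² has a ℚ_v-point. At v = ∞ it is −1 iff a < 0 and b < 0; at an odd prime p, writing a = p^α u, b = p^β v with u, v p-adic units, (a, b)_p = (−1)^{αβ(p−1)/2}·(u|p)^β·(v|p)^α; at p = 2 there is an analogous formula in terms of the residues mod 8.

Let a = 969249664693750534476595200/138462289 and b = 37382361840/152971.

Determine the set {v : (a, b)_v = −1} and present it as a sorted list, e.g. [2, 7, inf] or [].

Mod squares: a ≡ 11687, b ≡ 303485. Check v ∈ {∞, 2, 3, 5, 7, 13, 23, 29, 31, 41}.
v=∞: 11687 > 0 and 303485 > 0  ⇒  (a,b)_∞ = +1.
v=3: a=3^6·(≡2), b=3^6·(≡2) mod 3; (2|3)=-1, (2|3)=-1; (−1)^{6·6·1}·(-1)^6·(-1)^6 = +1.
v=41: a=41^-4·(≡8), b=41^-2·(≡27) mod 41; (8|41)=+1, (27|41)=-1; (−1)^{-4·-2·20}·(+1)^-2·(-1)^-4 = +1.
v=2: v_2(a)=16, v_2(b)=4; units ≡ 7, 5 (mod 8); ε·ε+αω+βω = 1·0+16·1+4·0 ≡ 0  ⇒  (a,b)_2 = +1.
v=7: a=7^-2·(≡1), b=7^-1·(≡2) mod 7; (1|7)=+1, (2|7)=+1; (−1)^{-2·-1·3}·(+1)^-1·(+1)^-2 = +1.
v=23: a=23^2·(≡3), b=23^1·(≡18) mod 23; (3|23)=+1, (18|23)=+1; (−1)^{2·1·11}·(+1)^1·(+1)^2 = +1.
v=31: a=31^5·(≡8), b=31^2·(≡3) mod 31; (8|31)=+1, (3|31)=-1; (−1)^{5·2·15}·(+1)^2·(-1)^5 = -1.
v=29: a=29^3·(≡11), b=29^1·(≡6) mod 29; (11|29)=-1, (6|29)=+1; (−1)^{3·1·14}·(-1)^1·(+1)^3 = -1.
v=13: a=13^3·(≡2), b=13^-1·(≡9) mod 13; (2|13)=-1, (9|13)=+1; (−1)^{3·-1·6}·(-1)^-1·(+1)^3 = -1.
v=5: a=5^2·(≡2), b=5^1·(≡3) mod 5; (2|5)=-1, (3|5)=-1; (−1)^{2·1·2}·(-1)^1·(-1)^2 = -1.
|Ram(11687, 303485)| = 4, even; anisotropic at {5, 13, 29, 31}.

[5, 13, 29, 31]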